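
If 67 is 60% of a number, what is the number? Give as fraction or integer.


Given: 67 is 60% of the whole
Set up: 67 = 60/100 * whole
whole = 67 * 100 / 60
whole = 6700 / 60
whole = 335/3

335/3


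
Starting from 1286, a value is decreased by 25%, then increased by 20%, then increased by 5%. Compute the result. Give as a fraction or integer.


Start: 1286
Step 1: decrease by 25% => multiply by 75/100
  1286 * 75/100 = 1929/2
Step 2: increase by 20% => multiply by 120/100
  1929/2 * 120/100 = 5787/5
Step 3: increase by 5% => multiply by 105/100
  5787/5 * 105/100 = 121527/100
Final value = 121527/100

121527/100


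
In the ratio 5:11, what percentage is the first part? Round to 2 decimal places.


Total parts = 5 + 11 = 16
First part fraction = 5/16
Percentage = (5/16) * 100
= 0.3125 * 100
= 31.25%

31.25


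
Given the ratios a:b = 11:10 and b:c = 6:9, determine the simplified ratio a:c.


Given a:b = 11:10 and b:c = 6:9
Make b consistent. Multiply first ratio by 6: a:b = 66:60
Multiply second ratio by 10: b:c = 60:90
Now b = 60 in both, so a:b:c = 66:60:90
Therefore a:c = 66:90
Simplify by GCD: a:c = 11:15

11:15


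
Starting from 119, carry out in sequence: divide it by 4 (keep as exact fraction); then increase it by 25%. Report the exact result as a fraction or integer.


Start with 119.
Step 1: Divide by 4: 119 / 4 = 119/4
Step 2: Increase by 25%: 119/4 * 125/100 = 595/16
Final result = 595/16

595/16


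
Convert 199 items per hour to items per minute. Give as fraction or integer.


Converting from per hour to per minute
Rate = 199 items per hour
Divide by 60: 199/60
= 199/60 items per minute

199/60


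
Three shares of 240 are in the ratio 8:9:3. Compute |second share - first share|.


Total parts = 8 + 9 + 3 = 20
Value per part = 240 / 20 = 12
Shares: 8*12=96, 9*12=108, 3*12=36
Second share = 108, first share = 96
Difference = |108 - 96| = 12

12


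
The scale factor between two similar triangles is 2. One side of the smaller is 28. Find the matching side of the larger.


Similar triangles have proportional sides
Scale factor = 2
Smaller side = 28
Corresponding larger side = 28 * 2
= 56

56


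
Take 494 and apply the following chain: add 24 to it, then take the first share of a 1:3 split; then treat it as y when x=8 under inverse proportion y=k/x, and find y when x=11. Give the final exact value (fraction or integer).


Start with 494.
Step 1: Add 24: 494+24=518; split 1:3 first = 518*1/4 = 259/2
Step 2: Inverse prop: k = (259/2)*8; new y = k/11 = 259/2*8/11 = 1036/11
Final result = 1036/11

1036/11


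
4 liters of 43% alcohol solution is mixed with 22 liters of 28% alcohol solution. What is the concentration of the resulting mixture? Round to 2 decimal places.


Solute in mixture 1 = 43% of 4 L = 4*43/100 = 43/25 L
Solute in mixture 2 = 28% of 22 L = 22*28/100 = 154/25 L
Total solute = 43/25 + 154/25 = 197/25 L
Total volume = 4 + 22 = 26 L
Final concentration = 197/25/26 * 100 = 30.31%

30.31


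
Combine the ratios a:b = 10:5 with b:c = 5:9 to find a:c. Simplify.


Given a:b = 10:5 and b:c = 5:9
Make b consistent. Multiply first ratio by 5: a:b = 50:25
Multiply second ratio by 5: b:c = 25:45
Now b = 25 in both, so a:b:c = 50:25:45
Therefore a:c = 50:45
Simplify by GCD: a:c = 10:9

10:9


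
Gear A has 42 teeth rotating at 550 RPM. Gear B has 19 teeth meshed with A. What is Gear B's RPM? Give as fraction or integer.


Gear ratio: teeth_A * RPM_A = teeth_B * RPM_B
42 * 550 = 19 * RPM_B
23100 = 19 * RPM_B
RPM_B = 23100 / 19
RPM_B = 23100/19

23100/19


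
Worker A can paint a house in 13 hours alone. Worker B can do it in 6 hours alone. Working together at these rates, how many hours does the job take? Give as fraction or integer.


Rate of A = 1/13 job per hour
Rate of B = 1/6 job per hour
Combined rate = 1/13 + 1/6
Find common denominator: (6 + 13)/(13*6) = 19/78
Combined rate = 19/78 job per hour
Time together = 1 / (19/78) = 78/19 hours

78/19


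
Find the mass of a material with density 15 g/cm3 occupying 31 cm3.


Using mass = density * volume
Density = 15 g/cm3
Volume = 31 cm3
Mass = 15 * 31
= 465 g

465


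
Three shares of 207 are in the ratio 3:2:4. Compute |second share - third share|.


Total parts = 3 + 2 + 4 = 9
Value per part = 207 / 9 = 23
Shares: 3*23=69, 2*23=46, 4*23=92
Second share = 46, third share = 92
Difference = |46 - 92| = 46

46


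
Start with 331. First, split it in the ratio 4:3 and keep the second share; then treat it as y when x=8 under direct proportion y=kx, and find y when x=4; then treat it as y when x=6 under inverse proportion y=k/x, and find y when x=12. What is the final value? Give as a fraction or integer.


Start with 331.
Step 1: Split 4:3, second share = 331 * 3/7 = 993/7
Step 2: Direct prop: k = (993/7)/8; new y = k*4 = 993/7*4/8 = 993/14
Step 3: Inverse prop: k = (993/14)*6; new y = k/12 = 993/14*6/12 = 993/28
Final result = 993/28

993/28


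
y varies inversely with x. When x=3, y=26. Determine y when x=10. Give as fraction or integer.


Inverse proportion: y = k/x
Find k: k = 3 * 26 = 78
Compute y at x=10: y = 78/10
y = 39/5

39/5


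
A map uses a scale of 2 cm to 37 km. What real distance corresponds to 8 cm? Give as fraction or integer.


Map scale: 2 cm = 37 km
Measured distance on map = 8 cm
Set up proportion: 8 * 37 / 2
= 296 / 2
= 148 km

148


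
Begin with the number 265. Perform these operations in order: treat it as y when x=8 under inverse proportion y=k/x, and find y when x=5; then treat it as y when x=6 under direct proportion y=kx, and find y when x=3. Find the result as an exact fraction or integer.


Start with 265.
Step 1: Inverse prop: k = (265)*8; new y = k/5 = 265*8/5 = 424
Step 2: Direct prop: k = (424)/6; new y = k*3 = 424*3/6 = 212
Final result = 212

212


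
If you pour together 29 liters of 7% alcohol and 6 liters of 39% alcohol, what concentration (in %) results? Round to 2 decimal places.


Solute in mixture 1 = 7% of 29 L = 29*7/100 = 203/100 L
Solute in mixture 2 = 39% of 6 L = 6*39/100 = 117/50 L
Total solute = 203/100 + 117/50 = 437/100 L
Total volume = 29 + 6 = 35 L
Final concentration = 437/100/35 * 100 = 12.49%

12.49


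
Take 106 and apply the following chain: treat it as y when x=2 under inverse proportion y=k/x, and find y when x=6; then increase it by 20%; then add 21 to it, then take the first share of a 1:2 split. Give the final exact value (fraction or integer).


Start with 106.
Step 1: Inverse prop: k = (106)*2; new y = k/6 = 106*2/6 = 106/3
Step 2: Increase by 20%: 106/3 * 120/100 = 212/5
Step 3: Add 21: 212/5+21=317/5; split 1:2 first = 317/5*1/3 = 317/15
Final result = 317/15

317/15


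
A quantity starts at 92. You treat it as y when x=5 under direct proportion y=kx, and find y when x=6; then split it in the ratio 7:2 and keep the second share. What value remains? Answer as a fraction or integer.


Start with 92.
Step 1: Direct prop: k = (92)/5; new y = k*6 = 92*6/5 = 552/5
Step 2: Split 7:2, second share = 552/5 * 2/9 = 368/15
Final result = 368/15

368/15


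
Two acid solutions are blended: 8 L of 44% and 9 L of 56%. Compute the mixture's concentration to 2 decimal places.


Solute in mixture 1 = 44% of 8 L = 8*44/100 = 88/25 L
Solute in mixture 2 = 56% of 9 L = 9*56/100 = 126/25 L
Total solute = 88/25 + 126/25 = 214/25 L
Total volume = 8 + 9 = 17 L
Final concentration = 214/25/17 * 100 = 50.35%

50.35


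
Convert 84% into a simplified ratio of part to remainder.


Part = 84%, Remainder = 16%
Ratio = 84:16
GCD(84, 16) = 4
Simplify: 21:4 = 21:4

21:4


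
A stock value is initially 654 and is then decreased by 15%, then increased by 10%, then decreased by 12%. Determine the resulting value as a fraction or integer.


Start: 654
Step 1: decrease by 15% => multiply by 85/100
  654 * 85/100 = 5559/10
Step 2: increase by 10% => multiply by 110/100
  5559/10 * 110/100 = 61149/100
Step 3: decrease by 12% => multiply by 88/100
  61149/100 * 88/100 = 672639/1250
Final value = 672639/1250

672639/1250


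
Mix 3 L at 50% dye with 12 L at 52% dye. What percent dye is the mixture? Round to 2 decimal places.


Solute in mixture 1 = 50% of 3 L = 3*50/100 = 3/2 L
Solute in mixture 2 = 52% of 12 L = 12*52/100 = 156/25 L
Total solute = 3/2 + 156/25 = 387/50 L
Total volume = 3 + 12 = 15 L
Final concentration = 387/50/15 * 100 = 51.60%

51.60


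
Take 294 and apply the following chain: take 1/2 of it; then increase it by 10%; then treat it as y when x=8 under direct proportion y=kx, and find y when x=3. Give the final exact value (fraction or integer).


Start with 294.
Step 1: Take 1/2: 294 * 1/2 = 147
Step 2: Increase by 10%: 147 * 110/100 = 1617/10
Step 3: Direct prop: k = (1617/10)/8; new y = k*3 = 1617/10*3/8 = 4851/80
Final result = 4851/80

4851/80


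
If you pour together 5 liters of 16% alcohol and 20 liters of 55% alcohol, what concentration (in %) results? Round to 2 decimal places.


Solute in mixture 1 = 16% of 5 L = 5*16/100 = 4/5 L
Solute in mixture 2 = 55% of 20 L = 20*55/100 = 11 L
Total solute = 4/5 + 11 = 59/5 L
Total volume = 5 + 20 = 25 L
Final concentration = 59/5/25 * 100 = 47.20%

47.20


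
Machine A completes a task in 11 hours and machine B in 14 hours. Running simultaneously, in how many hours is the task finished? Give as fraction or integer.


Rate of A = 1/11 job per hour
Rate of B = 1/14 job per hour
Combined rate = 1/11 + 1/14
Find common denominator: (14 + 11)/(11*14) = 25/154
Combined rate = 25/154 job per hour
Time together = 1 / (25/154) = 154/25 hours

154/25


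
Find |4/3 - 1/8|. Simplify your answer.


Simplify: 4/3 = 4/3 and 1/8 = 1/8
Find common denominator: LCD = 24
Convert: 32/24 and 3/24
Difference = |32 - 3|/24 = 29/24
Simplified = 29/24

29/24


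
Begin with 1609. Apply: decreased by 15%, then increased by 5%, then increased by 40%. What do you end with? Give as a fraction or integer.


Start: 1609
Step 1: decrease by 15% => multiply by 85/100
  1609 * 85/100 = 27353/20
Step 2: increase by 5% => multiply by 105/100
  27353/20 * 105/100 = 574413/400
Step 3: increase by 40% => multiply by 140/100
  574413/400 * 140/100 = 4020891/2000
Final value = 4020891/2000

4020891/2000


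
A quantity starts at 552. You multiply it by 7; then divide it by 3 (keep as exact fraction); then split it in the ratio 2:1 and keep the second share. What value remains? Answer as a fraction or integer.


Start with 552.
Step 1: Multiply by 7: 552 * 7 = 3864
Step 2: Divide by 3: 3864 / 3 = 1288
Step 3: Split 2:1, second share = 1288 * 1/3 = 1288/3
Final result = 1288/3

1288/3


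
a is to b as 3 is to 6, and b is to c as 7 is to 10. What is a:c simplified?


Given a:b = 3:6 and b:c = 7:10
Make b consistent. Multiply first ratio by 7: a:b = 21:42
Multiply second ratio by 6: b:c = 42:60
Now b = 42 in both, so a:b:c = 21:42:60
Therefore a:c = 21:60
Simplify by GCD: a:c = 7:20

7:20


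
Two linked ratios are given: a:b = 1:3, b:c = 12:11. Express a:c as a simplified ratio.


Given a:b = 1:3 and b:c = 12:11
Make b consistent. Multiply first ratio by 12: a:b = 12:36
Multiply second ratio by 3: b:c = 36:33
Now b = 36 in both, so a:b:c = 12:36:33
Therefore a:c = 12:33
Simplify by GCD: a:c = 4:11

4:11


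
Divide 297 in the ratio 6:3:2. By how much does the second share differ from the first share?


Total parts = 6 + 3 + 2 = 11
Value per part = 297 / 11 = 27
Shares: 6*27=162, 3*27=81, 2*27=54
Second share = 81, first share = 162
Difference = |81 - 162| = 81

81


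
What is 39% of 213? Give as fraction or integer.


Compute 39% of 213
Convert percentage: 39% = 39/100
Multiply: 213 * 39/100
= 8307/100
= 8307/100

8307/100


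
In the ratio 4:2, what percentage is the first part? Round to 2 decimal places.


Total parts = 4 + 2 = 6
First part fraction = 4/6
Percentage = (4/6) * 100
= 0.666667 * 100
= 66.67%

66.67


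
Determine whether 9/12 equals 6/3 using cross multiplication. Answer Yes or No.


Cross multiply to check 9/12 = 6/3
Left cross product: 9 * 3 = 27
Right cross product: 12 * 6 = 72
27 != 72
Not equal, so proportions differ => No

No


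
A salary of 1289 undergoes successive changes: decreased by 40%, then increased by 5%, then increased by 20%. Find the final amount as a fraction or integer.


Start: 1289
Step 1: decrease by 40% => multiply by 60/100
  1289 * 60/100 = 3867/5
Step 2: increase by 5% => multiply by 105/100
  3867/5 * 105/100 = 81207/100
Step 3: increase by 20% => multiply by 120/100
  81207/100 * 120/100 = 243621/250
Final value = 243621/250

243621/250


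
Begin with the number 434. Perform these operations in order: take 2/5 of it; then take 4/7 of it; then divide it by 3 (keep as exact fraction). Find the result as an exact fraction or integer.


Start with 434.
Step 1: Take 2/5: 434 * 2/5 = 868/5
Step 2: Take 4/7: 868/5 * 4/7 = 496/5
Step 3: Divide by 3: 496/5 / 3 = 496/15
Final result = 496/15

496/15


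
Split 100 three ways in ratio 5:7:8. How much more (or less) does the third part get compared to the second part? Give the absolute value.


Total parts = 5 + 7 + 8 = 20
Value per part = 100 / 20 = 5
Shares: 5*5=25, 7*5=35, 8*5=40
Third share = 40, second share = 35
Difference = |40 - 35| = 5

5


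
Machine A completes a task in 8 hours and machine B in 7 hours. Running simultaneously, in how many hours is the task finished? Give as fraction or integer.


Rate of A = 1/8 job per hour
Rate of B = 1/7 job per hour
Combined rate = 1/8 + 1/7
Find common denominator: (7 + 8)/(8*7) = 15/56
Combined rate = 15/56 job per hour
Time together = 1 / (15/56) = 56/15 hours

56/15


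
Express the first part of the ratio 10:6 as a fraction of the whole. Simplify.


Total parts = 10 + 6 = 16
First part fraction = 10/16
Simplify: 10/16 = 5/8

5/8


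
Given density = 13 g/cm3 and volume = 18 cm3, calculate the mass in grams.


Using mass = density * volume
Density = 13 g/cm3
Volume = 18 cm3
Mass = 13 * 18
= 234 g

234


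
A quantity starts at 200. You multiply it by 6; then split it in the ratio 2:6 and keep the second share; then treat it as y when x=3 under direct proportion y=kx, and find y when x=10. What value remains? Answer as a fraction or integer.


Start with 200.
Step 1: Multiply by 6: 200 * 6 = 1200
Step 2: Split 2:6, second share = 1200 * 6/8 = 900
Step 3: Direct prop: k = (900)/3; new y = k*10 = 900*10/3 = 3000
Final result = 3000

3000


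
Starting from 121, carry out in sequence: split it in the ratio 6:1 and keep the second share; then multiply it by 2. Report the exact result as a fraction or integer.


Start with 121.
Step 1: Split 6:1, second share = 121 * 1/7 = 121/7
Step 2: Multiply by 2: 121/7 * 2 = 242/7
Final result = 242/7

242/7


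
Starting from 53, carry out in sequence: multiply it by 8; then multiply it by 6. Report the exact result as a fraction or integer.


Start with 53.
Step 1: Multiply by 8: 53 * 8 = 424
Step 2: Multiply by 6: 424 * 6 = 2544
Final result = 2544

2544


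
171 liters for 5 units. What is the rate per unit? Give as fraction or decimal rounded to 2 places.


Total liters = 171
Number of units = 5
Unit rate = 171 / 5
= 34.20 liters per unit

34.20


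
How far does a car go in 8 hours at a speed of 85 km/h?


Using distance = speed * time
Speed = 85 km/h
Time = 8 hours
Distance = 85 * 8
= 680 km

680


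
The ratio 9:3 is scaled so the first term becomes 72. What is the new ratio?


Original ratio: 9:3
First term target: 72
Scale factor = 72 / 9 = 8
Multiply second term: 3 * 8 = 24
Equivalent ratio = 72:24

72:24


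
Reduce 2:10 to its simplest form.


Find GCD(2, 10)
GCD = 2
Divide both by 2: 2/2 = 1, 10/2 = 5
Simplified ratio = 1:5

1:5


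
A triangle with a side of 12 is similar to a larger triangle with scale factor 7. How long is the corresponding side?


Similar triangles have proportional sides
Scale factor = 7
Smaller side = 12
Corresponding larger side = 12 * 7
= 84

84


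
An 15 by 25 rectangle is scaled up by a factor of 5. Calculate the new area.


Original dimensions: 15 x 25
Enlargement factor = 5
New width = 15 * 5 = 75
New height = 25 * 5 = 125
New area = 75 * 125 = 9375

9375


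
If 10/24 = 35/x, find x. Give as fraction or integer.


Setting up: 10/24 = 35/x
Cross multiply: 10 * x = 24 * 35
10x = 840
x = 840/10
x = 84

84


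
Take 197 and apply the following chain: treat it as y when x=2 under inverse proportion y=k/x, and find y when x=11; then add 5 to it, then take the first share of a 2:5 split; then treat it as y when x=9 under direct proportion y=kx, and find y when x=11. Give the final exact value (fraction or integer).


Start with 197.
Step 1: Inverse prop: k = (197)*2; new y = k/11 = 197*2/11 = 394/11
Step 2: Add 5: 394/11+5=449/11; split 2:5 first = 449/11*2/7 = 898/77
Step 3: Direct prop: k = (898/77)/9; new y = k*11 = 898/77*11/9 = 898/63
Final result = 898/63

898/63


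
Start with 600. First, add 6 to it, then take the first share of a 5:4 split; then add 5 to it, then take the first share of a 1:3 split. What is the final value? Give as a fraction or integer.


Start with 600.
Step 1: Add 6: 600+6=606; split 5:4 first = 606*5/9 = 1010/3
Step 2: Add 5: 1010/3+5=1025/3; split 1:3 first = 1025/3*1/4 = 1025/12
Final result = 1025/12

1025/12


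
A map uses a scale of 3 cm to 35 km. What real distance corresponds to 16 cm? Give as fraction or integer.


Map scale: 3 cm = 35 km
Measured distance on map = 16 cm
Set up proportion: 16 * 35 / 3
= 560 / 3
= 560/3 km

560/3


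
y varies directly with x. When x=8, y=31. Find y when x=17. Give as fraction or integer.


Direct proportion: y = kx
Find k: k = 31/8 = 31/8
Compute y at x=17: y = 31/8 * 17
y = 527/8

527/8


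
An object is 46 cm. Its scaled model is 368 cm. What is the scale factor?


Original length = 46 cm
Scaled length = 368 cm
Scale factor = 368 / 46
= 8

8


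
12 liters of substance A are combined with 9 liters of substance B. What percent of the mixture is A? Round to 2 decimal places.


Volume of A = 12 L
Volume of B = 9 L
Total volume = 12 + 9 = 21 L
Percentage of A = (12/21) * 100
= 57.14%

57.14


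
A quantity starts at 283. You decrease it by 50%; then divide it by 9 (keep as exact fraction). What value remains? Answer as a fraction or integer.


Start with 283.
Step 1: Decrease by 50%: 283 * 50/100 = 283/2
Step 2: Divide by 9: 283/2 / 9 = 283/18
Final result = 283/18

283/18


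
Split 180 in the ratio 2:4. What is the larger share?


Total parts = 2 + 4 = 6
Value per part = 180 / 6 = 30
First share = 2 * 30 = 60
Second share = 4 * 30 = 120
Larger share = 120

120


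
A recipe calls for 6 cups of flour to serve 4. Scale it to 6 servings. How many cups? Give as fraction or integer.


Original: 6 cups for 4 servings
Target servings = 6
Scaling factor = 6/4
New amount = 6 * 6/4
= 36/4
= 9 cups

9


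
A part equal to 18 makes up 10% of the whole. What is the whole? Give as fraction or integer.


Given: 18 is 10% of the whole
Set up: 18 = 10/100 * whole
whole = 18 * 100 / 10
whole = 1800 / 10
whole = 180

180


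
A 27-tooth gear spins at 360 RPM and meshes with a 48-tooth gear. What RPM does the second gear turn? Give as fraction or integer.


Gear ratio: teeth_A * RPM_A = teeth_B * RPM_B
27 * 360 = 48 * RPM_B
9720 = 48 * RPM_B
RPM_B = 9720 / 48
RPM_B = 405/2

405/2


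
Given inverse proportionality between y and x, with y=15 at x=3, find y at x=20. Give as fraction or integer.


Inverse proportion: y = k/x
Find k: k = 3 * 15 = 45
Compute y at x=20: y = 45/20
y = 9/4

9/4


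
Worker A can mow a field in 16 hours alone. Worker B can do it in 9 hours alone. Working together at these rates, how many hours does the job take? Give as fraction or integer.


Rate of A = 1/16 job per hour
Rate of B = 1/9 job per hour
Combined rate = 1/16 + 1/9
Find common denominator: (9 + 16)/(16*9) = 25/144
Combined rate = 25/144 job per hour
Time together = 1 / (25/144) = 144/25 hours

144/25


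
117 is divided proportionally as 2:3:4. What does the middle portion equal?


Ratio = 2:3:4
Total parts = 2 + 3 + 4 = 9
Value per part = 117 / 9 = 13
First share = 2 * 13 = 26
Middle share = 3 * 13 = 39
Third share = 4 * 13 = 52

39


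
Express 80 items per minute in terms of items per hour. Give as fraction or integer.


Converting from per minute to per hour
Rate = 80 items per minute
Multiply by 60: 80 * 60
= 4800 items per hour

4800


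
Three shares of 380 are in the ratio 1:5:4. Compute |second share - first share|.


Total parts = 1 + 5 + 4 = 10
Value per part = 380 / 10 = 38
Shares: 1*38=38, 5*38=190, 4*38=152
Second share = 190, first share = 38
Difference = |190 - 38| = 152

152


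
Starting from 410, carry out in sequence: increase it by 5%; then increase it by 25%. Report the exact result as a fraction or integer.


Start with 410.
Step 1: Increase by 5%: 410 * 105/100 = 861/2
Step 2: Increase by 25%: 861/2 * 125/100 = 4305/8
Final result = 4305/8

4305/8


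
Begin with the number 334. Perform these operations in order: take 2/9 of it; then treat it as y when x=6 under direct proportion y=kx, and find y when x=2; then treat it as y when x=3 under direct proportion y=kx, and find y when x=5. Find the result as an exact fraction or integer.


Start with 334.
Step 1: Take 2/9: 334 * 2/9 = 668/9
Step 2: Direct prop: k = (668/9)/6; new y = k*2 = 668/9*2/6 = 668/27
Step 3: Direct prop: k = (668/27)/3; new y = k*5 = 668/27*5/3 = 3340/81
Final result = 3340/81

3340/81


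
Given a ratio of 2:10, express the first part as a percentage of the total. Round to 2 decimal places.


Total parts = 2 + 10 = 12
First part fraction = 2/12
Percentage = (2/12) * 100
= 0.166667 * 100
= 16.67%

16.67


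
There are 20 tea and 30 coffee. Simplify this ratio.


Find GCD(20, 30)
GCD = 10
Divide both by 10: 20/10 = 2, 30/10 = 3
Simplified ratio = 2:3

2:3


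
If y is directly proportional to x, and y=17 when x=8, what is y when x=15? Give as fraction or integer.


Direct proportion: y = kx
Find k: k = 17/8 = 17/8
Compute y at x=15: y = 17/8 * 15
y = 255/8

255/8


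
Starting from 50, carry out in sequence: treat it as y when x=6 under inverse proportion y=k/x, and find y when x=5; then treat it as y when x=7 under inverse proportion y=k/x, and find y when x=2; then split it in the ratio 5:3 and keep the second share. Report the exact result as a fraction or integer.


Start with 50.
Step 1: Inverse prop: k = (50)*6; new y = k/5 = 50*6/5 = 60
Step 2: Inverse prop: k = (60)*7; new y = k/2 = 60*7/2 = 210
Step 3: Split 5:3, second share = 210 * 3/8 = 315/4
Final result = 315/4

315/4


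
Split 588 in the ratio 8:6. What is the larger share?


Total parts = 8 + 6 = 14
Value per part = 588 / 14 = 42
First share = 8 * 42 = 336
Second share = 6 * 42 = 252
Larger share = 336

336


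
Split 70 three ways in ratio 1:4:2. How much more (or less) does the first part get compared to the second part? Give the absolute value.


Total parts = 1 + 4 + 2 = 7
Value per part = 70 / 7 = 10
Shares: 1*10=10, 4*10=40, 2*10=20
First share = 10, second share = 40
Difference = |10 - 40| = 30

30


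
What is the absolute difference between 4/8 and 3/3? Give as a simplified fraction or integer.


Simplify: 4/8 = 1/2 and 3/3 = 1
Find common denominator: LCD = 2
Convert: 1/2 and 2/2
Difference = |1 - 2|/2 = 1/2
Simplified = 1/2

1/2


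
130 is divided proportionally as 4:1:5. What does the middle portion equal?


Ratio = 4:1:5
Total parts = 4 + 1 + 5 = 10
Value per part = 130 / 10 = 13
First share = 4 * 13 = 52
Middle share = 1 * 13 = 13
Third share = 5 * 13 = 65

13


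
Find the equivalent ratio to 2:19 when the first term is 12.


Original ratio: 2:19
First term target: 12
Scale factor = 12 / 2 = 6
Multiply second term: 19 * 6 = 114
Equivalent ratio = 12:114

12:114


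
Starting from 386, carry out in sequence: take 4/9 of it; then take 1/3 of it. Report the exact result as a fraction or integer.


Start with 386.
Step 1: Take 4/9: 386 * 4/9 = 1544/9
Step 2: Take 1/3: 1544/9 * 1/3 = 1544/27
Final result = 1544/27

1544/27


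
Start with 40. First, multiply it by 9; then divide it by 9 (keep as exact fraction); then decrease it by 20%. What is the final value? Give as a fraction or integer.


Start with 40.
Step 1: Multiply by 9: 40 * 9 = 360
Step 2: Divide by 9: 360 / 9 = 40
Step 3: Decrease by 20%: 40 * 80/100 = 32
Final result = 32

32


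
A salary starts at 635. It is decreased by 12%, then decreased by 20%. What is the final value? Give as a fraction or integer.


Start: 635
Step 1: decrease by 12% => multiply by 88/100
  635 * 88/100 = 2794/5
Step 2: decrease by 20% => multiply by 80/100
  2794/5 * 80/100 = 11176/25
Final value = 11176/25

11176/25


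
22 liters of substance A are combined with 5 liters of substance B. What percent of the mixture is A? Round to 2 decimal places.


Volume of A = 22 L
Volume of B = 5 L
Total volume = 22 + 5 = 27 L
Percentage of A = (22/27) * 100
= 81.48%

81.48


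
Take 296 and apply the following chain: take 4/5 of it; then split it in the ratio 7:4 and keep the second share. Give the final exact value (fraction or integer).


Start with 296.
Step 1: Take 4/5: 296 * 4/5 = 1184/5
Step 2: Split 7:4, second share = 1184/5 * 4/11 = 4736/55
Final result = 4736/55

4736/55


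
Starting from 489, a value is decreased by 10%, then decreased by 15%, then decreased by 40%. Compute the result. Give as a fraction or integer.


Start: 489
Step 1: decrease by 10% => multiply by 90/100
  489 * 90/100 = 4401/10
Step 2: decrease by 15% => multiply by 85/100
  4401/10 * 85/100 = 74817/200
Step 3: decrease by 40% => multiply by 60/100
  74817/200 * 60/100 = 224451/1000
Final value = 224451/1000

224451/1000


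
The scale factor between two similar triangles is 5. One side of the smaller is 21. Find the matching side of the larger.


Similar triangles have proportional sides
Scale factor = 5
Smaller side = 21
Corresponding larger side = 21 * 5
= 105

105


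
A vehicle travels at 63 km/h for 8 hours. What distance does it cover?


Using distance = speed * time
Speed = 63 km/h
Time = 8 hours
Distance = 63 * 8
= 504 km

504


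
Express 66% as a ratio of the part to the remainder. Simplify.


Part = 66%, Remainder = 34%
Ratio = 66:34
GCD(66, 34) = 2
Simplify: 33:17 = 33:17

33:17


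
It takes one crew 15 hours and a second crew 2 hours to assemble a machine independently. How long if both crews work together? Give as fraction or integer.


Rate of A = 1/15 job per hour
Rate of B = 1/2 job per hour
Combined rate = 1/15 + 1/2
Find common denominator: (2 + 15)/(15*2) = 17/30
Combined rate = 17/30 job per hour
Time together = 1 / (17/30) = 30/17 hours

30/17


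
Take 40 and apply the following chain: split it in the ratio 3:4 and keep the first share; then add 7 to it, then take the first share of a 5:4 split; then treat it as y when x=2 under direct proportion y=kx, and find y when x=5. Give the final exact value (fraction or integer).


Start with 40.
Step 1: Split 3:4, first share = 40 * 3/7 = 120/7
Step 2: Add 7: 120/7+7=169/7; split 5:4 first = 169/7*5/9 = 845/63
Step 3: Direct prop: k = (845/63)/2; new y = k*5 = 845/63*5/2 = 4225/126
Final result = 4225/126

4225/126


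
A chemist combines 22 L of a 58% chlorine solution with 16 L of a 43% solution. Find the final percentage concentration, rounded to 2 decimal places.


Solute in mixture 1 = 58% of 22 L = 22*58/100 = 319/25 L
Solute in mixture 2 = 43% of 16 L = 16*43/100 = 172/25 L
Total solute = 319/25 + 172/25 = 491/25 L
Total volume = 22 + 16 = 38 L
Final concentration = 491/25/38 * 100 = 51.68%

51.68


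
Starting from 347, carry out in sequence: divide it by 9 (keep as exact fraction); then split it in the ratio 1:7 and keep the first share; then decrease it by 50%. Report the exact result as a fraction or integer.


Start with 347.
Step 1: Divide by 9: 347 / 9 = 347/9
Step 2: Split 1:7, first share = 347/9 * 1/8 = 347/72
Step 3: Decrease by 50%: 347/72 * 50/100 = 347/144
Final result = 347/144

347/144


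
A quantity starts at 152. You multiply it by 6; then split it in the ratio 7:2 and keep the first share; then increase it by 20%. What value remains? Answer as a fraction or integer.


Start with 152.
Step 1: Multiply by 6: 152 * 6 = 912
Step 2: Split 7:2, first share = 912 * 7/9 = 2128/3
Step 3: Increase by 20%: 2128/3 * 120/100 = 4256/5
Final result = 4256/5

4256/5


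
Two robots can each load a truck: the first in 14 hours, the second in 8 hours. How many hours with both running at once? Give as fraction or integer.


Rate of A = 1/14 job per hour
Rate of B = 1/8 job per hour
Combined rate = 1/14 + 1/8
Find common denominator: (8 + 14)/(14*8) = 22/112
Combined rate = 11/56 job per hour
Time together = 1 / (11/56) = 56/11 hours

56/11


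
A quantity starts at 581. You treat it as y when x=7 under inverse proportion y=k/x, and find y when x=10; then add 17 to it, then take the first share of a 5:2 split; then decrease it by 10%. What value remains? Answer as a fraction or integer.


Start with 581.
Step 1: Inverse prop: k = (581)*7; new y = k/10 = 581*7/10 = 4067/10
Step 2: Add 17: 4067/10+17=4237/10; split 5:2 first = 4237/10*5/7 = 4237/14
Step 3: Decrease by 10%: 4237/14 * 90/100 = 38133/140
Final result = 38133/140

38133/140


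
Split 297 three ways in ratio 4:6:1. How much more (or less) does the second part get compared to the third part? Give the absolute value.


Total parts = 4 + 6 + 1 = 11
Value per part = 297 / 11 = 27
Shares: 4*27=108, 6*27=162, 1*27=27
Second share = 162, third share = 27
Difference = |162 - 27| = 135

135


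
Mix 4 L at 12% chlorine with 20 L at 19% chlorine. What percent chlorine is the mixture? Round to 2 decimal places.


Solute in mixture 1 = 12% of 4 L = 4*12/100 = 12/25 L
Solute in mixture 2 = 19% of 20 L = 20*19/100 = 19/5 L
Total solute = 12/25 + 19/5 = 107/25 L
Total volume = 4 + 20 = 24 L
Final concentration = 107/25/24 * 100 = 17.83%

17.83


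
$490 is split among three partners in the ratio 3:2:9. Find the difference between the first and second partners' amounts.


Total parts = 3 + 2 + 9 = 14
Value per part = 490 / 14 = 35
Shares: 3*35=105, 2*35=70, 9*35=315
First share = 105, second share = 70
Difference = |105 - 70| = 35

35


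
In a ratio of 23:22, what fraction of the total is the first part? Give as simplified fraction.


Total parts = 23 + 22 = 45
First part fraction = 23/45
Simplify: 23/45 = 23/45

23/45


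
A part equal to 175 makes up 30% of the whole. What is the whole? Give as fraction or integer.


Given: 175 is 30% of the whole
Set up: 175 = 30/100 * whole
whole = 175 * 100 / 30
whole = 17500 / 30
whole = 1750/3

1750/3


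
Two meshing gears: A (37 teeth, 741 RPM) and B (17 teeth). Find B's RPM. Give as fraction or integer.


Gear ratio: teeth_A * RPM_A = teeth_B * RPM_B
37 * 741 = 17 * RPM_B
27417 = 17 * RPM_B
RPM_B = 27417 / 17
RPM_B = 27417/17

27417/17


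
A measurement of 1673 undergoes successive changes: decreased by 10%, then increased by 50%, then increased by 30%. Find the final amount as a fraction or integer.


Start: 1673
Step 1: decrease by 10% => multiply by 90/100
  1673 * 90/100 = 15057/10
Step 2: increase by 50% => multiply by 150/100
  15057/10 * 150/100 = 45171/20
Step 3: increase by 30% => multiply by 130/100
  45171/20 * 130/100 = 587223/200
Final value = 587223/200

587223/200


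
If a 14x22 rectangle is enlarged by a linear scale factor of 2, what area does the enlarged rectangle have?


Original dimensions: 14 x 22
Enlargement factor = 2
New width = 14 * 2 = 28
New height = 22 * 2 = 44
New area = 28 * 44 = 1232

1232


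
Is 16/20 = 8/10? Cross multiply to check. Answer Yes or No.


Cross multiply to check 16/20 = 8/10
Left cross product: 16 * 10 = 160
Right cross product: 20 * 8 = 160
160 = 160
Equal, so proportions match => Yes

Yes


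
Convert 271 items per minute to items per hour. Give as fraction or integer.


Converting from per minute to per hour
Rate = 271 items per minute
Multiply by 60: 271 * 60
= 16260 items per hour

16260


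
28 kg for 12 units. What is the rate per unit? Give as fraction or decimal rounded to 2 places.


Total kg = 28
Number of units = 12
Unit rate = 28 / 12
= 2.33 kg per unit

2.33


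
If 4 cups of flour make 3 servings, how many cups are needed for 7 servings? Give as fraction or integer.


Original: 4 cups for 3 servings
Target servings = 7
Scaling factor = 7/3
New amount = 4 * 7/3
= 28/3
= 28/3 cups

28/3


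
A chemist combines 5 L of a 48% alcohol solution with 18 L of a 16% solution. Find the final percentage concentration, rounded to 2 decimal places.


Solute in mixture 1 = 48% of 5 L = 5*48/100 = 12/5 L
Solute in mixture 2 = 16% of 18 L = 18*16/100 = 72/25 L
Total solute = 12/5 + 72/25 = 132/25 L
Total volume = 5 + 18 = 23 L
Final concentration = 132/25/23 * 100 = 22.96%

22.96


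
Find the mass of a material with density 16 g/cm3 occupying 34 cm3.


Using mass = density * volume
Density = 16 g/cm3
Volume = 34 cm3
Mass = 16 * 34
= 544 g

544


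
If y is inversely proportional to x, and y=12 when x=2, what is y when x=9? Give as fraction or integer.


Inverse proportion: y = k/x
Find k: k = 2 * 12 = 24
Compute y at x=9: y = 24/9
y = 8/3

8/3


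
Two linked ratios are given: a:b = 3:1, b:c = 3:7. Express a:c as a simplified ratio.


Given a:b = 3:1 and b:c = 3:7
Make b consistent. Multiply first ratio by 3: a:b = 9:3
Multiply second ratio by 1: b:c = 3:7
Now b = 3 in both, so a:b:c = 9:3:7
Therefore a:c = 9:7
Simplify by GCD: a:c = 9:7

9:7


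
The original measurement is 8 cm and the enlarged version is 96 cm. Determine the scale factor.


Original length = 8 cm
Scaled length = 96 cm
Scale factor = 96 / 8
= 12

12


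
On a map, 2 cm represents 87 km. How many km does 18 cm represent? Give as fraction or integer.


Map scale: 2 cm = 87 km
Measured distance on map = 18 cm
Set up proportion: 18 * 87 / 2
= 1566 / 2
= 783 km

783


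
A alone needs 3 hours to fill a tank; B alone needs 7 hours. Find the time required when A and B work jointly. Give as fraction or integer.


Rate of A = 1/3 job per hour
Rate of B = 1/7 job per hour
Combined rate = 1/3 + 1/7
Find common denominator: (7 + 3)/(3*7) = 10/21
Combined rate = 10/21 job per hour
Time together = 1 / (10/21) = 21/10 hours

21/10


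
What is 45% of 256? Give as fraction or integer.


Compute 45% of 256
Convert percentage: 45% = 45/100
Multiply: 256 * 45/100
= 11520/100
= 576/5

576/5


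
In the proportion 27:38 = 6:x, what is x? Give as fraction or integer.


Setting up: 27/38 = 6/x
Cross multiply: 27 * x = 38 * 6
27x = 228
x = 228/27
x = 76/9

76/9


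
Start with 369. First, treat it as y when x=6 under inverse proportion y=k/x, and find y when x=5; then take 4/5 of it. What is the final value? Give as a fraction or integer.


Start with 369.
Step 1: Inverse prop: k = (369)*6; new y = k/5 = 369*6/5 = 2214/5
Step 2: Take 4/5: 2214/5 * 4/5 = 8856/25
Final result = 8856/25

8856/25


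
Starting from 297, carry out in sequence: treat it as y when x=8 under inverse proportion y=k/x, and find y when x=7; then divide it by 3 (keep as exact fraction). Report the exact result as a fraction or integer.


Start with 297.
Step 1: Inverse prop: k = (297)*8; new y = k/7 = 297*8/7 = 2376/7
Step 2: Divide by 3: 2376/7 / 3 = 792/7
Final result = 792/7

792/7


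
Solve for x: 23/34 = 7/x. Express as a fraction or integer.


Setting up: 23/34 = 7/x
Cross multiply: 23 * x = 34 * 7
23x = 238
x = 238/23
x = 238/23

238/23


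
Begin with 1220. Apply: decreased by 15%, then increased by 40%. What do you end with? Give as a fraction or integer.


Start: 1220
Step 1: decrease by 15% => multiply by 85/100
  1220 * 85/100 = 1037
Step 2: increase by 40% => multiply by 140/100
  1037 * 140/100 = 7259/5
Final value = 7259/5

7259/5


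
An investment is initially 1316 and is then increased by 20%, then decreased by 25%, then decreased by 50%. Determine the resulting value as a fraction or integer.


Start: 1316
Step 1: increase by 20% => multiply by 120/100
  1316 * 120/100 = 7896/5
Step 2: decrease by 25% => multiply by 75/100
  7896/5 * 75/100 = 5922/5
Step 3: decrease by 50% => multiply by 50/100
  5922/5 * 50/100 = 2961/5
Final value = 2961/5

2961/5


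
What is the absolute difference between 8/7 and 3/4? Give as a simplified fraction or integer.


Simplify: 8/7 = 8/7 and 3/4 = 3/4
Find common denominator: LCD = 28
Convert: 32/28 and 21/28
Difference = |32 - 21|/28 = 11/28
Simplified = 11/28

11/28


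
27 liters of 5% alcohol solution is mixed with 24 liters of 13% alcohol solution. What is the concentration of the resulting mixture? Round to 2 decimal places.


Solute in mixture 1 = 5% of 27 L = 27*5/100 = 27/20 L
Solute in mixture 2 = 13% of 24 L = 24*13/100 = 78/25 L
Total solute = 27/20 + 78/25 = 447/100 L
Total volume = 27 + 24 = 51 L
Final concentration = 447/100/51 * 100 = 8.76%

8.76


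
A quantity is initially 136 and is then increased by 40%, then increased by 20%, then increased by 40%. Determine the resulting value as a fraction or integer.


Start: 136
Step 1: increase by 40% => multiply by 140/100
  136 * 140/100 = 952/5
Step 2: increase by 20% => multiply by 120/100
  952/5 * 120/100 = 5712/25
Step 3: increase by 40% => multiply by 140/100
  5712/25 * 140/100 = 39984/125
Final value = 39984/125

39984/125


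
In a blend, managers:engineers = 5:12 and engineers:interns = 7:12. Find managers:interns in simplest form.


Given a:b = 5:12 and b:c = 7:12
Make b consistent. Multiply first ratio by 7: a:b = 35:84
Multiply second ratio by 12: b:c = 84:144
Now b = 84 in both, so a:b:c = 35:84:144
Therefore a:c = 35:144
Simplify by GCD: a:c = 35:144

35:144


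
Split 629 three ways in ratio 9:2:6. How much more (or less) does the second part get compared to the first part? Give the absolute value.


Total parts = 9 + 2 + 6 = 17
Value per part = 629 / 17 = 37
Shares: 9*37=333, 2*37=74, 6*37=222
Second share = 74, first share = 333
Difference = |74 - 333| = 259

259


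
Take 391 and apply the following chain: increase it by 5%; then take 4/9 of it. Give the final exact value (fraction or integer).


Start with 391.
Step 1: Increase by 5%: 391 * 105/100 = 8211/20
Step 2: Take 4/9: 8211/20 * 4/9 = 2737/15
Final result = 2737/15

2737/15


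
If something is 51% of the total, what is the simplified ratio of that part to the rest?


Part = 51%, Remainder = 49%
Ratio = 51:49
GCD(51, 49) = 1
Simplify: 51:49 = 51:49

51:49


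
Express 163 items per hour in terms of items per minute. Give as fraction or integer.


Converting from per hour to per minute
Rate = 163 items per hour
Divide by 60: 163/60
= 163/60 items per minute

163/60


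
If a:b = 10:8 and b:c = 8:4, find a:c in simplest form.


Given a:b = 10:8 and b:c = 8:4
Make b consistent. Multiply first ratio by 8: a:b = 80:64
Multiply second ratio by 8: b:c = 64:32
Now b = 64 in both, so a:b:c = 80:64:32
Therefore a:c = 80:32
Simplify by GCD: a:c = 5:2

5:2


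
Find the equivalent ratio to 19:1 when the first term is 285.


Original ratio: 19:1
First term target: 285
Scale factor = 285 / 19 = 15
Multiply second term: 1 * 15 = 15
Equivalent ratio = 285:15

285:15


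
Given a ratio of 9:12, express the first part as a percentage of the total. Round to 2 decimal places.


Total parts = 9 + 12 = 21
First part fraction = 9/21
Percentage = (9/21) * 100
= 0.428571 * 100
= 42.86%

42.86


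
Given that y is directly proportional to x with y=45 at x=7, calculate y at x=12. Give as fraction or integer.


Direct proportion: y = kx
Find k: k = 45/7 = 45/7
Compute y at x=12: y = 45/7 * 12
y = 540/7

540/7
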